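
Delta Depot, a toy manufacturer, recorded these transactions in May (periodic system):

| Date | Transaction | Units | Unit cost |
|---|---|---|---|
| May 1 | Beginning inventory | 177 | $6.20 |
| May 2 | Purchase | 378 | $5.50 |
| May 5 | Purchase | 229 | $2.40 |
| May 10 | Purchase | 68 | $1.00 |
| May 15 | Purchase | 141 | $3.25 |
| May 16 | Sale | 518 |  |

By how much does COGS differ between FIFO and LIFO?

FIFO COGS: 177 @ $6.20 + 341 @ $5.50 = $2,972.90
LIFO COGS: 141 @ $3.25 + 68 @ $1.00 + 229 @ $2.40 + 80 @ $5.50 = $1,515.85
Difference = |$2,972.90 − $1,515.85| = $1,457.05

$1,457.05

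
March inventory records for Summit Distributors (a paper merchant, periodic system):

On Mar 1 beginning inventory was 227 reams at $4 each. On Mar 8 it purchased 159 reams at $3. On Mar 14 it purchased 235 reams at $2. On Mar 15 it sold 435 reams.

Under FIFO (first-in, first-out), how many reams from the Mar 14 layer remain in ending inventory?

186

Mar 15, 435 sold [FIFO — oldest first]: 227 @ $4 + 159 @ $3 + 49 @ $2 = $1,483
Ending inventory: 186 @ $2 = $372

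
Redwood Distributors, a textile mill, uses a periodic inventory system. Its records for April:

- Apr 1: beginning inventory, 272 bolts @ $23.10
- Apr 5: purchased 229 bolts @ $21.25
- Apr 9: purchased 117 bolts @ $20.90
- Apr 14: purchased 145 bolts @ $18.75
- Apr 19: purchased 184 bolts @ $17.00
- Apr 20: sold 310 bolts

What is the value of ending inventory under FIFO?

Apr 20, 310 sold [FIFO — oldest first]: 272 @ $23.10 + 38 @ $21.25 = $7,090.70
Ending inventory: 191 @ $21.25 + 117 @ $20.90 + 145 @ $18.75 + 184 @ $17.00 = $12,350.80

Ending inventory = $12,350.80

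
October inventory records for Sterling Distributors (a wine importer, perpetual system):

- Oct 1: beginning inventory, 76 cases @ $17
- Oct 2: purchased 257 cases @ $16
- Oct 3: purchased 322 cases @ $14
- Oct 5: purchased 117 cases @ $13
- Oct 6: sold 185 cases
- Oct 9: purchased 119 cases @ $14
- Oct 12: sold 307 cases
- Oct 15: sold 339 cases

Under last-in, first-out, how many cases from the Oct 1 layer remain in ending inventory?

Oct 6, 185 sold [LIFO — newest first]: 117 @ $13 + 68 @ $14 = $2,473
Oct 12, 307 sold [LIFO — newest first]: 119 @ $14 + 188 @ $14 = $4,298
Oct 15, 339 sold [LIFO — newest first]: 66 @ $14 + 257 @ $16 + 16 @ $17 = $5,308
Total COGS = $2,473 + $4,298 + $5,308 = $12,079
Ending inventory: 60 @ $17 = $1,020

60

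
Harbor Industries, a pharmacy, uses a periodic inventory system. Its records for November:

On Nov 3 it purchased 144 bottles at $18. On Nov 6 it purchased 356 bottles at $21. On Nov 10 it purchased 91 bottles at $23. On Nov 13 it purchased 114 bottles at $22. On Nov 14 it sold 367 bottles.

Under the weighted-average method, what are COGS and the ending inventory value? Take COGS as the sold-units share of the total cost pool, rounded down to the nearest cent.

Nov 14, sell 367: 367/705 × $14,669.00 → $7,636.20
Ending inventory (cost pool remaining) = $7,032.80
Check: goods available $14,669.00 = COGS $7,636.20 + ending $7,032.80

COGS = $7,636.20; ending inventory = $7,032.80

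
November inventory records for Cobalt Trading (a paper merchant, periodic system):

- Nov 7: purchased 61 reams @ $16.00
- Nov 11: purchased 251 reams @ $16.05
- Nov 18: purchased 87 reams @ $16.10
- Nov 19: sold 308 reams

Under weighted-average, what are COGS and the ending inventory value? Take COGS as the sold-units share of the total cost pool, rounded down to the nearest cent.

COGS = $4,944.40; ending inventory = $1,460.85

Nov 19, sell 308: 308/399 × $6,405.25 → $4,944.40
Ending inventory (cost pool remaining) = $1,460.85
Check: goods available $6,405.25 = COGS $4,944.40 + ending $1,460.85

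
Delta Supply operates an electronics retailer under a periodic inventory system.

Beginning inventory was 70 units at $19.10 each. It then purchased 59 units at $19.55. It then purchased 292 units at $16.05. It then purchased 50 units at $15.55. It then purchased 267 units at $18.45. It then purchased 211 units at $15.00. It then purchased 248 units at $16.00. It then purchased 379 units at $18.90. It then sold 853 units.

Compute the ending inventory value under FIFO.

Ending inventory = $12,571.10

Sale 1 (853) [FIFO — oldest first]: 70 @ $19.10 + 59 @ $19.55 + 292 @ $16.05 + 50 @ $15.55 + 267 @ $18.45 + 115 @ $15.00 = $14,605.70
Ending inventory: 96 @ $15.00 + 248 @ $16.00 + 379 @ $18.90 = $12,571.10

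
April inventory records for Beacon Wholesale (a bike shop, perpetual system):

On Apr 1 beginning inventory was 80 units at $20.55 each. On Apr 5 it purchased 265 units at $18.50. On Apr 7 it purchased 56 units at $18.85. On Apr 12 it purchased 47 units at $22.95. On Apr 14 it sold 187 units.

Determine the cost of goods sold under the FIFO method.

Apr 14, 187 sold [FIFO — oldest first]: 80 @ $20.55 + 107 @ $18.50 = $3,623.50
Ending inventory: 158 @ $18.50 + 56 @ $18.85 + 47 @ $22.95 = $5,057.25

COGS = $3,623.50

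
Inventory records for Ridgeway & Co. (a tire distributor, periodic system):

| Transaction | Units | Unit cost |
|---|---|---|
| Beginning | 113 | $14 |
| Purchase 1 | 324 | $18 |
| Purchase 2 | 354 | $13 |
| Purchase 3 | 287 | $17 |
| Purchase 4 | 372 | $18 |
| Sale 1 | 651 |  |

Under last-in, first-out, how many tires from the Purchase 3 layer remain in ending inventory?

Sale 1 (651) [LIFO — newest first]: 372 @ $18 + 279 @ $17 = $11,439
Ending inventory: 113 @ $14 + 324 @ $18 + 354 @ $13 + 8 @ $17 = $12,152
Check: goods available $23,591 = COGS $11,439 + ending $12,152

8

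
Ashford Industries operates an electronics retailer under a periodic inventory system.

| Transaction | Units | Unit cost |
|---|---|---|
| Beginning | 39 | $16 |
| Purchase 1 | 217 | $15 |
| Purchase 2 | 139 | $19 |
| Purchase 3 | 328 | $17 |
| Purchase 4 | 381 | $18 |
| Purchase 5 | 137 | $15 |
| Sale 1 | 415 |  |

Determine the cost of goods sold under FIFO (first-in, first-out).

Sale 1 (415) [FIFO — oldest first]: 39 @ $16 + 217 @ $15 + 139 @ $19 + 20 @ $17 = $6,860
Ending inventory: 308 @ $17 + 381 @ $18 + 137 @ $15 = $14,149
Check: goods available $21,009 = COGS $6,860 + ending $14,149

COGS = $6,860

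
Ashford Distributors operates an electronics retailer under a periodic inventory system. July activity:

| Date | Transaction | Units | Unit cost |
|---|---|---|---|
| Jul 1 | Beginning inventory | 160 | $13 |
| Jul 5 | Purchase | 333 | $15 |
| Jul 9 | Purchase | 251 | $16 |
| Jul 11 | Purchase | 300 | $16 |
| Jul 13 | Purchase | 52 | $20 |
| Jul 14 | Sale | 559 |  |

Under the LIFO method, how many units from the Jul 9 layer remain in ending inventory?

44

Jul 14, 559 sold [LIFO — newest first]: 52 @ $20 + 300 @ $16 + 207 @ $16 = $9,152
Ending inventory: 160 @ $13 + 333 @ $15 + 44 @ $16 = $7,779
Check: goods available $16,931 = COGS $9,152 + ending $7,779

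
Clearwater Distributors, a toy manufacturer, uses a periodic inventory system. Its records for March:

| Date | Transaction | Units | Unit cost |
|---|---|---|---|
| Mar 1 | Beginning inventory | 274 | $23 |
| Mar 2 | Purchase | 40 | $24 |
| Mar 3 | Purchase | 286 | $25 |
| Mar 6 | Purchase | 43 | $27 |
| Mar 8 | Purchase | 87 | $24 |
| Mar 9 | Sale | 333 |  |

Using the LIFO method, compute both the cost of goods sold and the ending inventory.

Mar 9, 333 sold [LIFO — newest first]: 87 @ $24 + 43 @ $27 + 203 @ $25 = $8,324
Ending inventory: 274 @ $23 + 40 @ $24 + 83 @ $25 = $9,337
Check: goods available $17,661 = COGS $8,324 + ending $9,337

COGS = $8,324; ending inventory = $9,337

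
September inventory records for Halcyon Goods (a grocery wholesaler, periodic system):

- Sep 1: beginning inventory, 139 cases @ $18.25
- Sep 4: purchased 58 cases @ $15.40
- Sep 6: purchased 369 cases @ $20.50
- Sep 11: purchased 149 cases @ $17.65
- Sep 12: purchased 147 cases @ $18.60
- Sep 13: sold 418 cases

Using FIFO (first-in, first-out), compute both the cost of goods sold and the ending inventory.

Sep 13, 418 sold [FIFO — oldest first]: 139 @ $18.25 + 58 @ $15.40 + 221 @ $20.50 = $7,960.45
Ending inventory: 148 @ $20.50 + 149 @ $17.65 + 147 @ $18.60 = $8,398.05

COGS = $7,960.45; ending inventory = $8,398.05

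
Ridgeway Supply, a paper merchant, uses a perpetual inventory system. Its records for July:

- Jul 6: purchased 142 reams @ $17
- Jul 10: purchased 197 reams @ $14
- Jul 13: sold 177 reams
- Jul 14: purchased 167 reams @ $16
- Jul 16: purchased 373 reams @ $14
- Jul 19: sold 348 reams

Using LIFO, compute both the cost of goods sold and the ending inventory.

COGS = $7,350; ending inventory = $5,716

Jul 13, 177 sold [LIFO — newest first]: 177 @ $14 = $2,478
Jul 19, 348 sold [LIFO — newest first]: 348 @ $14 = $4,872
Total COGS = $2,478 + $4,872 = $7,350
Ending inventory: 142 @ $17 + 20 @ $14 + 167 @ $16 + 25 @ $14 = $5,716
Check: goods available $13,066 = COGS $7,350 + ending $5,716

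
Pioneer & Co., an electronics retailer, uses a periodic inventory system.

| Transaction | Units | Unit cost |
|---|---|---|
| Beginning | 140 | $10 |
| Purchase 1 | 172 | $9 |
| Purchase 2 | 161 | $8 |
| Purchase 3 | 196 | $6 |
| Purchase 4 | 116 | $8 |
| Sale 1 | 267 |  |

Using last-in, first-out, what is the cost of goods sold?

COGS = $1,834

Sale 1 (267) [LIFO — newest first]: 116 @ $8 + 151 @ $6 = $1,834
Ending inventory: 140 @ $10 + 172 @ $9 + 161 @ $8 + 45 @ $6 = $4,506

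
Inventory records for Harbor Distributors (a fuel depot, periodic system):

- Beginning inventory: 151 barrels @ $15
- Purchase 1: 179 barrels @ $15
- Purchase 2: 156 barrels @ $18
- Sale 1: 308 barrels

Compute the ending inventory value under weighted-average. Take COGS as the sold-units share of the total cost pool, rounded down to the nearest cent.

Sale 1, sell 308: 308/486 × $7,758.00 → $4,916.59
Ending inventory (cost pool remaining) = $2,841.41

Ending inventory = $2,841.41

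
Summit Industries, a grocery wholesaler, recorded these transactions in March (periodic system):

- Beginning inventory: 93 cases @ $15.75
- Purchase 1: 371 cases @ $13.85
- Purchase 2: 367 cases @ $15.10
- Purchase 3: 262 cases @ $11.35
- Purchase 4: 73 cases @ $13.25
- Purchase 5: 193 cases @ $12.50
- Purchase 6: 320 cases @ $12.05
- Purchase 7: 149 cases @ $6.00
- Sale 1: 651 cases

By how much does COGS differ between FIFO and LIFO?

FIFO COGS: 93 @ $15.75 + 371 @ $13.85 + 187 @ $15.10 = $9,426.80
LIFO COGS: 149 @ $6.00 + 320 @ $12.05 + 182 @ $12.50 = $7,025.00
Difference = |$9,426.80 − $7,025.00| = $2,401.80

$2,401.80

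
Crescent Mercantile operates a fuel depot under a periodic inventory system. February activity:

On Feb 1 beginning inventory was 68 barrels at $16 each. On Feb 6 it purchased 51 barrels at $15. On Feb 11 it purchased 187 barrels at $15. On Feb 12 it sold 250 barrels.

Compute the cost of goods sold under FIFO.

COGS = $3,818

Feb 12, 250 sold [FIFO — oldest first]: 68 @ $16 + 51 @ $15 + 131 @ $15 = $3,818
Ending inventory: 56 @ $15 = $840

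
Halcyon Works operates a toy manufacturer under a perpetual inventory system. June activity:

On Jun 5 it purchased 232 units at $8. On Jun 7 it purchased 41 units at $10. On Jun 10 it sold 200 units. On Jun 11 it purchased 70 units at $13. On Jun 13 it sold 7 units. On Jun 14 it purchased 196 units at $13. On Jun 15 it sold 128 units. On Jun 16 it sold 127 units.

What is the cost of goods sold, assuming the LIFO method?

COGS = $5,088

Jun 10, 200 sold [LIFO — newest first]: 41 @ $10 + 159 @ $8 = $1,682
Jun 13, 7 sold [LIFO — newest first]: 7 @ $13 = $91
Jun 15, 128 sold [LIFO — newest first]: 128 @ $13 = $1,664
Jun 16, 127 sold [LIFO — newest first]: 68 @ $13 + 59 @ $13 = $1,651
Total COGS = $1,682 + $91 + $1,664 + $1,651 = $5,088
Ending inventory: 73 @ $8 + 4 @ $13 = $636
Check: goods available $5,724 = COGS $5,088 + ending $636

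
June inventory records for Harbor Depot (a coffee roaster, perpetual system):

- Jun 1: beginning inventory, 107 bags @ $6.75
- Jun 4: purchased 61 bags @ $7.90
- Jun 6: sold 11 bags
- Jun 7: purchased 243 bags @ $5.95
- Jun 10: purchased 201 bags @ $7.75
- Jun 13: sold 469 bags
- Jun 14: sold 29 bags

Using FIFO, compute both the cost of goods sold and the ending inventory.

Jun 6, 11 sold [FIFO — oldest first]: 11 @ $6.75 = $74.25
Jun 13, 469 sold [FIFO — oldest first]: 96 @ $6.75 + 61 @ $7.90 + 243 @ $5.95 + 69 @ $7.75 = $3,110.50
Jun 14, 29 sold [FIFO — oldest first]: 29 @ $7.75 = $224.75
Total COGS = $74.25 + $3,110.50 + $224.75 = $3,409.50
Ending inventory: 103 @ $7.75 = $798.25

COGS = $3,409.50; ending inventory = $798.25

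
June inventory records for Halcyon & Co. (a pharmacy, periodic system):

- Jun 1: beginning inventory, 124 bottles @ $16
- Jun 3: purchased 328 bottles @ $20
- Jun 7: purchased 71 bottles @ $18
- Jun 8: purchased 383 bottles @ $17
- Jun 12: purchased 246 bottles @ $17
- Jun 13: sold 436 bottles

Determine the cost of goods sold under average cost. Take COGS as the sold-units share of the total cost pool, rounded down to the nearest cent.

Jun 13, sell 436: 436/1152 × $20,515.00 → $7,764.35
Ending inventory (cost pool remaining) = $12,750.65

COGS = $7,764.35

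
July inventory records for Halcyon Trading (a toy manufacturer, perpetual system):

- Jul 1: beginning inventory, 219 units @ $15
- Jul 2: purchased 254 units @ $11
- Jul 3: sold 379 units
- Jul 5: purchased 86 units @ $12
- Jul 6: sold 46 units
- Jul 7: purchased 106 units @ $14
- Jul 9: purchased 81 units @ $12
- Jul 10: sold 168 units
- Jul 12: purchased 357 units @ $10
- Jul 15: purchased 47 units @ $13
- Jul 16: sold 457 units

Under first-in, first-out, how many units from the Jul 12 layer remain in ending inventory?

53

Jul 3, 379 sold [FIFO — oldest first]: 219 @ $15 + 160 @ $11 = $5,045
Jul 6, 46 sold [FIFO — oldest first]: 46 @ $11 = $506
Jul 10, 168 sold [FIFO — oldest first]: 48 @ $11 + 86 @ $12 + 34 @ $14 = $2,036
Jul 16, 457 sold [FIFO — oldest first]: 72 @ $14 + 81 @ $12 + 304 @ $10 = $5,020
Total COGS = $5,045 + $506 + $2,036 + $5,020 = $12,607
Ending inventory: 53 @ $10 + 47 @ $13 = $1,141
Check: goods available $13,748 = COGS $12,607 + ending $1,141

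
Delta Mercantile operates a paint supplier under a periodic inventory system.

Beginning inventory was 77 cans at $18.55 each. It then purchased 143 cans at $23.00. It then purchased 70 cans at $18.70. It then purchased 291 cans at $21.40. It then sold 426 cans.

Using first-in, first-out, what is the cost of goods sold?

Sale 1 (426) [FIFO — oldest first]: 77 @ $18.55 + 143 @ $23.00 + 70 @ $18.70 + 136 @ $21.40 = $8,936.75
Ending inventory: 155 @ $21.40 = $3,317.00

COGS = $8,936.75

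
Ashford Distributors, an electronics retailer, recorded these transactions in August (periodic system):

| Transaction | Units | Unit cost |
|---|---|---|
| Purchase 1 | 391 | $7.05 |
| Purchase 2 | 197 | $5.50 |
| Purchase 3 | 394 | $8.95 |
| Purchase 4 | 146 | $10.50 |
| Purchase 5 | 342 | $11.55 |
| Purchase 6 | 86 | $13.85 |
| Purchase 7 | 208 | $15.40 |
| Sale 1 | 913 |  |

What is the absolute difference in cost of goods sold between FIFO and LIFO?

FIFO COGS: 391 @ $7.05 + 197 @ $5.50 + 325 @ $8.95 = $6,748.80
LIFO COGS: 208 @ $15.40 + 86 @ $13.85 + 342 @ $11.55 + 146 @ $10.50 + 131 @ $8.95 = $11,049.85
Difference = |$6,748.80 − $11,049.85| = $4,301.05

$4,301.05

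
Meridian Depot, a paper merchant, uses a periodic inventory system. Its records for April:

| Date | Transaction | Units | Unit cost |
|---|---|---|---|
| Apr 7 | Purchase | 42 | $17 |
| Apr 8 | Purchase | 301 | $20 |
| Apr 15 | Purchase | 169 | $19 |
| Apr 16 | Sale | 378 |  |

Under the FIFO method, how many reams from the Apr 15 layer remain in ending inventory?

Apr 16, 378 sold [FIFO — oldest first]: 42 @ $17 + 301 @ $20 + 35 @ $19 = $7,399
Ending inventory: 134 @ $19 = $2,546
Check: goods available $9,945 = COGS $7,399 + ending $2,546

134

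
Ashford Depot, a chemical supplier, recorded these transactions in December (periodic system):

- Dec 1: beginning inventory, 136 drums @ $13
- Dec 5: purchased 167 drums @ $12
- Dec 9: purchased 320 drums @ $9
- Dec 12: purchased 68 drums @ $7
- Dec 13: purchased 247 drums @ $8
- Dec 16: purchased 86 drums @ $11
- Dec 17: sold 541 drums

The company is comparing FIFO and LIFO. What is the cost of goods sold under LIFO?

COGS = $4,658

FIFO COGS: 136 @ $13 + 167 @ $12 + 238 @ $9 = $5,914
LIFO COGS: 86 @ $11 + 247 @ $8 + 68 @ $7 + 140 @ $9 = $4,658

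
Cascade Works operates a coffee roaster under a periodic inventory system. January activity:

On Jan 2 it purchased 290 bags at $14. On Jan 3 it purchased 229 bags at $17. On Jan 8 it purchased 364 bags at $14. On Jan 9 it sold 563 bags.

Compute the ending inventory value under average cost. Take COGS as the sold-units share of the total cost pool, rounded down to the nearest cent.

Jan 9, sell 563: 563/883 × $13,049.00 → $8,320.03
Ending inventory (cost pool remaining) = $4,728.97

Ending inventory = $4,728.97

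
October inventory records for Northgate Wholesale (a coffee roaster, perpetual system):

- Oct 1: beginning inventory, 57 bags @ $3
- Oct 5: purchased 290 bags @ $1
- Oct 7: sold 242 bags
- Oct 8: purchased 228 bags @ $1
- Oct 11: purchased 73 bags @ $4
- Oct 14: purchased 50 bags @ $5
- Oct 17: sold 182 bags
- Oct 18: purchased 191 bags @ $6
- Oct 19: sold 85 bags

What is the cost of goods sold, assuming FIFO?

COGS = $623

Oct 7, 242 sold [FIFO — oldest first]: 57 @ $3 + 185 @ $1 = $356
Oct 17, 182 sold [FIFO — oldest first]: 105 @ $1 + 77 @ $1 = $182
Oct 19, 85 sold [FIFO — oldest first]: 85 @ $1 = $85
Total COGS = $356 + $182 + $85 = $623
Ending inventory: 66 @ $1 + 73 @ $4 + 50 @ $5 + 191 @ $6 = $1,754
Check: goods available $2,377 = COGS $623 + ending $1,754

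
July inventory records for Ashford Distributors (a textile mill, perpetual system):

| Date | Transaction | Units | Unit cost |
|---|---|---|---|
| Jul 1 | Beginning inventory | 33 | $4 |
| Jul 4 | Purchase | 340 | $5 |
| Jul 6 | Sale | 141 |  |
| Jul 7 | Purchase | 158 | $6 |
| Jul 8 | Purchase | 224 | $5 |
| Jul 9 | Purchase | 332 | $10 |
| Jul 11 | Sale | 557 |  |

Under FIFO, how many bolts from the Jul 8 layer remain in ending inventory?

57

Jul 6, 141 sold [FIFO — oldest first]: 33 @ $4 + 108 @ $5 = $672
Jul 11, 557 sold [FIFO — oldest first]: 232 @ $5 + 158 @ $6 + 167 @ $5 = $2,943
Total COGS = $672 + $2,943 = $3,615
Ending inventory: 57 @ $5 + 332 @ $10 = $3,605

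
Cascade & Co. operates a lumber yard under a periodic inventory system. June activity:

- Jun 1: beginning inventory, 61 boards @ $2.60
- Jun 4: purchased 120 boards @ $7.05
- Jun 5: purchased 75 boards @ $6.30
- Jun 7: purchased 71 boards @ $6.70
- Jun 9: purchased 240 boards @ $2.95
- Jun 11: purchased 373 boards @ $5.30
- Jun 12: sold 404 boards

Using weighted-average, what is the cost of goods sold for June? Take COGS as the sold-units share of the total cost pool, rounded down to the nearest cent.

COGS = $1,993.22

Jun 12, sell 404: 404/940 × $4,637.70 → $1,993.22
Ending inventory (cost pool remaining) = $2,644.48
Check: goods available $4,637.70 = COGS $1,993.22 + ending $2,644.48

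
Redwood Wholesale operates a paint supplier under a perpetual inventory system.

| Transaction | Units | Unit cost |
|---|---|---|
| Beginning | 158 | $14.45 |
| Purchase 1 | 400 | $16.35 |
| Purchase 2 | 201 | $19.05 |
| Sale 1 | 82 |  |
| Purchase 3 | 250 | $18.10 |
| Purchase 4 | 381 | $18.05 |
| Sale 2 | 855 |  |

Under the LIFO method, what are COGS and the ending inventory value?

Sale 1 (82) [LIFO — newest first]: 82 @ $19.05 = $1,562.10
Sale 2 (855) [LIFO — newest first]: 381 @ $18.05 + 250 @ $18.10 + 119 @ $19.05 + 105 @ $16.35 = $15,385.75
Total COGS = $1,562.10 + $15,385.75 = $16,947.85
Ending inventory: 158 @ $14.45 + 295 @ $16.35 = $7,106.35

COGS = $16,947.85; ending inventory = $7,106.35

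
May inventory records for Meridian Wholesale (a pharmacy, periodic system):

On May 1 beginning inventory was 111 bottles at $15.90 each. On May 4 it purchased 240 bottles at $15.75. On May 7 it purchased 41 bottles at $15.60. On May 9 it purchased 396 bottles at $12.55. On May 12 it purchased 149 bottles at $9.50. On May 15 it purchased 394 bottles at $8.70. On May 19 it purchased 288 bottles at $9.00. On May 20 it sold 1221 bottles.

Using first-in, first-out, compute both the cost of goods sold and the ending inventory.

COGS = $15,040.60; ending inventory = $3,549.00

May 20, 1221 sold [FIFO — oldest first]: 111 @ $15.90 + 240 @ $15.75 + 41 @ $15.60 + 396 @ $12.55 + 149 @ $9.50 + 284 @ $8.70 = $15,040.60
Ending inventory: 110 @ $8.70 + 288 @ $9.00 = $3,549.00
Check: goods available $18,589.60 = COGS $15,040.60 + ending $3,549.00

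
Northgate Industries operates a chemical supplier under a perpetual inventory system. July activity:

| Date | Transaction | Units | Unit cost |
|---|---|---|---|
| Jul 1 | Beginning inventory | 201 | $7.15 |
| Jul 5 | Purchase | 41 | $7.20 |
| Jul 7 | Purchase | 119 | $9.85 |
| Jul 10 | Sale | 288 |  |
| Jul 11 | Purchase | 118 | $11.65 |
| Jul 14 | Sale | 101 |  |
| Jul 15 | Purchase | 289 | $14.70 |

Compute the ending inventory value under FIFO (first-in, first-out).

Ending inventory = $5,296.80

Jul 10, 288 sold [FIFO — oldest first]: 201 @ $7.15 + 41 @ $7.20 + 46 @ $9.85 = $2,185.45
Jul 14, 101 sold [FIFO — oldest first]: 73 @ $9.85 + 28 @ $11.65 = $1,045.25
Total COGS = $2,185.45 + $1,045.25 = $3,230.70
Ending inventory: 90 @ $11.65 + 289 @ $14.70 = $5,296.80
Check: goods available $8,527.50 = COGS $3,230.70 + ending $5,296.80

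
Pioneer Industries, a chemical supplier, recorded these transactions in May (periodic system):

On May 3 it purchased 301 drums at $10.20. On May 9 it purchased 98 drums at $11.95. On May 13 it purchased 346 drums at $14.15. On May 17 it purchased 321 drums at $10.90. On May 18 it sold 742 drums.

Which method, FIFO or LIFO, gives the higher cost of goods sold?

LIFO

FIFO COGS: 301 @ $10.20 + 98 @ $11.95 + 343 @ $14.15 = $9,094.75
LIFO COGS: 321 @ $10.90 + 346 @ $14.15 + 75 @ $11.95 = $9,291.05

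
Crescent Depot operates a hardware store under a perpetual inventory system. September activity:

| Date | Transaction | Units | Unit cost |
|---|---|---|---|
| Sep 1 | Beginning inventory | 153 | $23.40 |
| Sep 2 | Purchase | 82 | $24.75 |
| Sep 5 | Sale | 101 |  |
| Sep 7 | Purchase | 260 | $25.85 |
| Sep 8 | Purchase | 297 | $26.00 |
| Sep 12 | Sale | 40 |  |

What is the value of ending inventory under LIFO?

Ending inventory = $16,538.60

Sep 5, 101 sold [LIFO — newest first]: 82 @ $24.75 + 19 @ $23.40 = $2,474.10
Sep 12, 40 sold [LIFO — newest first]: 40 @ $26.00 = $1,040.00
Total COGS = $2,474.10 + $1,040.00 = $3,514.10
Ending inventory: 134 @ $23.40 + 260 @ $25.85 + 257 @ $26.00 = $16,538.60
Check: goods available $20,052.70 = COGS $3,514.10 + ending $16,538.60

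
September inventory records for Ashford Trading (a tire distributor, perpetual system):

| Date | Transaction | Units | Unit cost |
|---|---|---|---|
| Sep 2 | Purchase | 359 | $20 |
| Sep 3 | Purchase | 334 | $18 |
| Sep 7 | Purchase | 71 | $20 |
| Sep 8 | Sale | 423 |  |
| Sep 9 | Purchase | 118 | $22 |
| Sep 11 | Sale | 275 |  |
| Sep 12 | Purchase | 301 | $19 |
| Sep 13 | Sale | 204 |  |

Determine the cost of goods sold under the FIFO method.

Sep 8, 423 sold [FIFO — oldest first]: 359 @ $20 + 64 @ $18 = $8,332
Sep 11, 275 sold [FIFO — oldest first]: 270 @ $18 + 5 @ $20 = $4,960
Sep 13, 204 sold [FIFO — oldest first]: 66 @ $20 + 118 @ $22 + 20 @ $19 = $4,296
Total COGS = $8,332 + $4,960 + $4,296 = $17,588
Ending inventory: 281 @ $19 = $5,339
Check: goods available $22,927 = COGS $17,588 + ending $5,339

COGS = $17,588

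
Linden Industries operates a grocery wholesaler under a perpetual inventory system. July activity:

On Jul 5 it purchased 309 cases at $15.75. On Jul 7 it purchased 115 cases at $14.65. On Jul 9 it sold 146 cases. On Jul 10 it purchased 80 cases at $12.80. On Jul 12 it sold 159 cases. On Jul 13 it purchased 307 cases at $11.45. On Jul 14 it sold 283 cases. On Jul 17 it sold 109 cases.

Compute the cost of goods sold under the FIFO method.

COGS = $9,785.35

Jul 9, 146 sold [FIFO — oldest first]: 146 @ $15.75 = $2,299.50
Jul 12, 159 sold [FIFO — oldest first]: 159 @ $15.75 = $2,504.25
Jul 14, 283 sold [FIFO — oldest first]: 4 @ $15.75 + 115 @ $14.65 + 80 @ $12.80 + 84 @ $11.45 = $3,733.55
Jul 17, 109 sold [FIFO — oldest first]: 109 @ $11.45 = $1,248.05
Total COGS = $2,299.50 + $2,504.25 + $3,733.55 + $1,248.05 = $9,785.35
Ending inventory: 114 @ $11.45 = $1,305.30
Check: goods available $11,090.65 = COGS $9,785.35 + ending $1,305.30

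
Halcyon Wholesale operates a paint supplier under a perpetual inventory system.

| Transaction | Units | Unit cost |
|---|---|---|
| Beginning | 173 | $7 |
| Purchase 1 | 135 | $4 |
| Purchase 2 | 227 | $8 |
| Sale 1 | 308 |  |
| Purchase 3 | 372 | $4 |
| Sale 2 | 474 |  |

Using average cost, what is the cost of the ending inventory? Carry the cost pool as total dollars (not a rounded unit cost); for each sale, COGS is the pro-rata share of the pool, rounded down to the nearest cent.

After Beginning: 173 on hand, pool $1,211.00 (≈ $7.0000 each)
After Purchase 1: 308 on hand, pool $1,751.00 (≈ $5.6851 each)
After Purchase 2: 535 on hand, pool $3,567.00 (≈ $6.6673 each)
Sale 1, sell 308: 308/535 × $3,567.00 → $2,053.52
After Purchase 3: 599 on hand, pool $3,001.48 (≈ $5.0108 each)
Sale 2, sell 474: 474/599 × $3,001.48 → $2,375.12
Total COGS = $2,053.52 + $2,375.12 = $4,428.64
Ending inventory (cost pool remaining) = $626.36

Ending inventory = $626.36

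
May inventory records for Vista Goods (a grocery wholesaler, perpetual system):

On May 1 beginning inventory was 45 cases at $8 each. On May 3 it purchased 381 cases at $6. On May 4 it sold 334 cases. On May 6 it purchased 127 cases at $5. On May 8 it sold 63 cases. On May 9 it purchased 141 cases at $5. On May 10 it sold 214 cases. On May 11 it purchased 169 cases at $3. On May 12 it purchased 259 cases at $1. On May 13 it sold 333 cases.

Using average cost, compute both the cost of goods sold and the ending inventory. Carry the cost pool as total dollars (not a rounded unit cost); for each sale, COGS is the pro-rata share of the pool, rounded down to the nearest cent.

After May 1: 45 on hand, pool $360.00 (≈ $8.0000 each)
After May 3: 426 on hand, pool $2,646.00 (≈ $6.2113 each)
May 4, sell 334: 334/426 × $2,646.00 → $2,074.56
After May 6: 219 on hand, pool $1,206.44 (≈ $5.5089 each)
May 8, sell 63: 63/219 × $1,206.44 → $347.05
After May 9: 297 on hand, pool $1,564.39 (≈ $5.2673 each)
May 10, sell 214: 214/297 × $1,564.39 → $1,127.20
After May 11: 252 on hand, pool $944.19 (≈ $3.7468 each)
After May 12: 511 on hand, pool $1,203.19 (≈ $2.3546 each)
May 13, sell 333: 333/511 × $1,203.19 → $784.07
Total COGS = $2,074.56 + $347.05 + $1,127.20 + $784.07 = $4,332.88
Ending inventory (cost pool remaining) = $419.12
Check: goods available $4,752.00 = COGS $4,332.88 + ending $419.12

COGS = $4,332.88; ending inventory = $419.12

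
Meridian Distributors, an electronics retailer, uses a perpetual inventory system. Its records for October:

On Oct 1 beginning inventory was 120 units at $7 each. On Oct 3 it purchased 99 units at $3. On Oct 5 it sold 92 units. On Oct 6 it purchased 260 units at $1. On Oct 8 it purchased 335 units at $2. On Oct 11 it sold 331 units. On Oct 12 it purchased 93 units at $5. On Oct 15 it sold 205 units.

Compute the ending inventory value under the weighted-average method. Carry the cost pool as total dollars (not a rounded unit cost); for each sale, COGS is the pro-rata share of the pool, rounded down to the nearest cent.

After Oct 1: 120 on hand, pool $840.00 (≈ $7.0000 each)
After Oct 3: 219 on hand, pool $1,137.00 (≈ $5.1918 each)
Oct 5, sell 92: 92/219 × $1,137.00 → $477.64
After Oct 6: 387 on hand, pool $919.36 (≈ $2.3756 each)
After Oct 8: 722 on hand, pool $1,589.36 (≈ $2.2013 each)
Oct 11, sell 331: 331/722 × $1,589.36 → $728.64
After Oct 12: 484 on hand, pool $1,325.72 (≈ $2.7391 each)
Oct 15, sell 205: 205/484 × $1,325.72 → $561.51
Total COGS = $477.64 + $728.64 + $561.51 = $1,767.79
Ending inventory (cost pool remaining) = $764.21

Ending inventory = $764.21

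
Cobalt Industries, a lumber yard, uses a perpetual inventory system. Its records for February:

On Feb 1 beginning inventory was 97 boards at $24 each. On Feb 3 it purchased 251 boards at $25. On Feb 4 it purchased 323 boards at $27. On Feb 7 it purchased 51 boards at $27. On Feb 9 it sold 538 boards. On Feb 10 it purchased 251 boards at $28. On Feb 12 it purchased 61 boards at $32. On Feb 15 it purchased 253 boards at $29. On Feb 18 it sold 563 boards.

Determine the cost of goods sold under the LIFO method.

Feb 9, 538 sold [LIFO — newest first]: 51 @ $27 + 323 @ $27 + 164 @ $25 = $14,198
Feb 18, 563 sold [LIFO — newest first]: 253 @ $29 + 61 @ $32 + 249 @ $28 = $16,261
Total COGS = $14,198 + $16,261 = $30,459
Ending inventory: 97 @ $24 + 87 @ $25 + 2 @ $28 = $4,559

COGS = $30,459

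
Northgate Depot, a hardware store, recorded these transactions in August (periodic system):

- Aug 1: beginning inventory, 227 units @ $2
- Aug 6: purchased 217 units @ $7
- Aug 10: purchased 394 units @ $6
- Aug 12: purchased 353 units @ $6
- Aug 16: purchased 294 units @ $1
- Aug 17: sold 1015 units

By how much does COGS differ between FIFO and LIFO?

$779

FIFO COGS: 227 @ $2 + 217 @ $7 + 394 @ $6 + 177 @ $6 = $5,399
LIFO COGS: 294 @ $1 + 353 @ $6 + 368 @ $6 = $4,620
Difference = |$5,399 − $4,620| = $779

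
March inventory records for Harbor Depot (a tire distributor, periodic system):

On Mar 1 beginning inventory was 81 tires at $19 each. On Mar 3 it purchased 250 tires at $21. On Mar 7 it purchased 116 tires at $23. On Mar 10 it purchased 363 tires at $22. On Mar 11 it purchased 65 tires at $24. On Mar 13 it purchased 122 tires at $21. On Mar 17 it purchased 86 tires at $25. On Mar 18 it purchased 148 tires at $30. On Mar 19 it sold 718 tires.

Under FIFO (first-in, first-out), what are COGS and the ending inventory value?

Mar 19, 718 sold [FIFO — oldest first]: 81 @ $19 + 250 @ $21 + 116 @ $23 + 271 @ $22 = $15,419
Ending inventory: 92 @ $22 + 65 @ $24 + 122 @ $21 + 86 @ $25 + 148 @ $30 = $12,736

COGS = $15,419; ending inventory = $12,736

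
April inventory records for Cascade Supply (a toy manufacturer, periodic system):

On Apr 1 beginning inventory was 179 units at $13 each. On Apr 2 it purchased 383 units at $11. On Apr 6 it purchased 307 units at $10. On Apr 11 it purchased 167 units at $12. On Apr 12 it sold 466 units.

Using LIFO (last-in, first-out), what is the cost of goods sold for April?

COGS = $4,994

Apr 12, 466 sold [LIFO — newest first]: 167 @ $12 + 299 @ $10 = $4,994
Ending inventory: 179 @ $13 + 383 @ $11 + 8 @ $10 = $6,620
Check: goods available $11,614 = COGS $4,994 + ending $6,620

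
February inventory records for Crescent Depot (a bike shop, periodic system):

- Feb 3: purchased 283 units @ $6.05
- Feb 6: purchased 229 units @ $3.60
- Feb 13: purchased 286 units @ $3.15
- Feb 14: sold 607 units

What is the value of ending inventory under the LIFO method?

Feb 14, 607 sold [LIFO — newest first]: 286 @ $3.15 + 229 @ $3.60 + 92 @ $6.05 = $2,281.90
Ending inventory: 191 @ $6.05 = $1,155.55
Check: goods available $3,437.45 = COGS $2,281.90 + ending $1,155.55

Ending inventory = $1,155.55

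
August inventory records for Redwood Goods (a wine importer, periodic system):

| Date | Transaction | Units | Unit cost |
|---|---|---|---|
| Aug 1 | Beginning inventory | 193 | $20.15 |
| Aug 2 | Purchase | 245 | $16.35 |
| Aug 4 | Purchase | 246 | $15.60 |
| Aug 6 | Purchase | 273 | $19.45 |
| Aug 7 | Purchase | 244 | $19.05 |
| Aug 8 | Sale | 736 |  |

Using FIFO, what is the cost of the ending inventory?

Aug 8, 736 sold [FIFO — oldest first]: 193 @ $20.15 + 245 @ $16.35 + 246 @ $15.60 + 52 @ $19.45 = $12,743.70
Ending inventory: 221 @ $19.45 + 244 @ $19.05 = $8,946.65

Ending inventory = $8,946.65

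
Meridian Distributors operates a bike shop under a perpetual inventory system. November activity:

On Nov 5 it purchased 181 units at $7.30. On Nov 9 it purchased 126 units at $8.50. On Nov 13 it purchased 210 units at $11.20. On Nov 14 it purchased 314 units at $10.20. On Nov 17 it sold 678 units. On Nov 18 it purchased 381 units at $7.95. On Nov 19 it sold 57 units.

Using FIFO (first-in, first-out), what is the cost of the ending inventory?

Nov 17, 678 sold [FIFO — oldest first]: 181 @ $7.30 + 126 @ $8.50 + 210 @ $11.20 + 161 @ $10.20 = $6,386.50
Nov 19, 57 sold [FIFO — oldest first]: 57 @ $10.20 = $581.40
Total COGS = $6,386.50 + $581.40 = $6,967.90
Ending inventory: 96 @ $10.20 + 381 @ $7.95 = $4,008.15
Check: goods available $10,976.05 = COGS $6,967.90 + ending $4,008.15

Ending inventory = $4,008.15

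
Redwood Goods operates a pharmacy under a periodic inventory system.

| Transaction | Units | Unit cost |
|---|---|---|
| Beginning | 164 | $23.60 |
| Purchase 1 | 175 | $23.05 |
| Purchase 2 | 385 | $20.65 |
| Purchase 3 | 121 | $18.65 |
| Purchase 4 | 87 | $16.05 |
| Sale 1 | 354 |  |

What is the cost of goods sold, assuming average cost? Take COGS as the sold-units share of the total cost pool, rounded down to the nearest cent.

COGS = $7,409.46

Sale 1, sell 354: 354/932 × $19,507.40 → $7,409.46
Ending inventory (cost pool remaining) = $12,097.94
Check: goods available $19,507.40 = COGS $7,409.46 + ending $12,097.94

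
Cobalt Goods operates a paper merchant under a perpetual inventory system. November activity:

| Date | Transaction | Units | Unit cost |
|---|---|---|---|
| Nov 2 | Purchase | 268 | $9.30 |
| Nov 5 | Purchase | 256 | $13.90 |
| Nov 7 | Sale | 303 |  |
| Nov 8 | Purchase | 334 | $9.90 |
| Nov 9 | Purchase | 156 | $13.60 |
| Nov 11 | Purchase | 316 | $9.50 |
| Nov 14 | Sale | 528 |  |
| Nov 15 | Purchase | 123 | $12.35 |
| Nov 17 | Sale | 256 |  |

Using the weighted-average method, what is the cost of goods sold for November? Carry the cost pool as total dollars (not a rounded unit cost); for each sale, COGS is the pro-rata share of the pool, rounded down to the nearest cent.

COGS = $11,966.35

After Nov 2: 268 on hand, pool $2,492.40 (≈ $9.3000 each)
After Nov 5: 524 on hand, pool $6,050.80 (≈ $11.5473 each)
Nov 7, sell 303: 303/524 × $6,050.80 → $3,498.84
After Nov 8: 555 on hand, pool $5,858.56 (≈ $10.5560 each)
After Nov 9: 711 on hand, pool $7,980.16 (≈ $11.2239 each)
After Nov 11: 1027 on hand, pool $10,982.16 (≈ $10.6934 each)
Nov 14, sell 528: 528/1027 × $10,982.16 → $5,646.13
After Nov 15: 622 on hand, pool $6,855.08 (≈ $11.0210 each)
Nov 17, sell 256: 256/622 × $6,855.08 → $2,821.38
Total COGS = $3,498.84 + $5,646.13 + $2,821.38 = $11,966.35
Ending inventory (cost pool remaining) = $4,033.70
Check: goods available $16,000.05 = COGS $11,966.35 + ending $4,033.70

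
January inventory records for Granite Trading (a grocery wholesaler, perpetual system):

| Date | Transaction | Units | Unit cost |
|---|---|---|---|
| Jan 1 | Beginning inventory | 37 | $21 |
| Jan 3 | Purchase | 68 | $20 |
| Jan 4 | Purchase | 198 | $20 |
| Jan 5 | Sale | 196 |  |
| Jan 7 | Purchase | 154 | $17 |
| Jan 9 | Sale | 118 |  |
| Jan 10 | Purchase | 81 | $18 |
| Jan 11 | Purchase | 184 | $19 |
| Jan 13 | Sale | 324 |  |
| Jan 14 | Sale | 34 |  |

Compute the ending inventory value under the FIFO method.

Ending inventory = $950

Jan 5, 196 sold [FIFO — oldest first]: 37 @ $21 + 68 @ $20 + 91 @ $20 = $3,957
Jan 9, 118 sold [FIFO — oldest first]: 107 @ $20 + 11 @ $17 = $2,327
Jan 13, 324 sold [FIFO — oldest first]: 143 @ $17 + 81 @ $18 + 100 @ $19 = $5,789
Jan 14, 34 sold [FIFO — oldest first]: 34 @ $19 = $646
Total COGS = $3,957 + $2,327 + $5,789 + $646 = $12,719
Ending inventory: 50 @ $19 = $950
Check: goods available $13,669 = COGS $12,719 + ending $950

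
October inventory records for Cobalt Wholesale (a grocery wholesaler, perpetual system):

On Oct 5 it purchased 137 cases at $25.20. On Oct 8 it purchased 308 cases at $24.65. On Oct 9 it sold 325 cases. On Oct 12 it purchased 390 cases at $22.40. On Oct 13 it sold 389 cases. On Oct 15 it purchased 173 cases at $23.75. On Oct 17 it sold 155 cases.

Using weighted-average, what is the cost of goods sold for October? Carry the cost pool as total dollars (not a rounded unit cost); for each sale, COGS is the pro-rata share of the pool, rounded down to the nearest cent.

COGS = $20,632.76

After Oct 5: 137 on hand, pool $3,452.40 (≈ $25.2000 each)
After Oct 8: 445 on hand, pool $11,044.60 (≈ $24.8193 each)
Oct 9, sell 325: 325/445 × $11,044.60 → $8,066.28
After Oct 12: 510 on hand, pool $11,714.32 (≈ $22.9693 each)
Oct 13, sell 389: 389/510 × $11,714.32 → $8,935.04
After Oct 15: 294 on hand, pool $6,888.03 (≈ $23.4287 each)
Oct 17, sell 155: 155/294 × $6,888.03 → $3,631.44
Total COGS = $8,066.28 + $8,935.04 + $3,631.44 = $20,632.76
Ending inventory (cost pool remaining) = $3,256.59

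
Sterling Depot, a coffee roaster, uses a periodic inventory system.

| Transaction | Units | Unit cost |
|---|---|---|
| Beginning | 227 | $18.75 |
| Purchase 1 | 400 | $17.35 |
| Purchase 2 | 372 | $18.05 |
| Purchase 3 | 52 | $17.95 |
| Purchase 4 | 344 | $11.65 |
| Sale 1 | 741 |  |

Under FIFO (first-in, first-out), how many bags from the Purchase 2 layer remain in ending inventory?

258

Sale 1 (741) [FIFO — oldest first]: 227 @ $18.75 + 400 @ $17.35 + 114 @ $18.05 = $13,253.95
Ending inventory: 258 @ $18.05 + 52 @ $17.95 + 344 @ $11.65 = $9,597.90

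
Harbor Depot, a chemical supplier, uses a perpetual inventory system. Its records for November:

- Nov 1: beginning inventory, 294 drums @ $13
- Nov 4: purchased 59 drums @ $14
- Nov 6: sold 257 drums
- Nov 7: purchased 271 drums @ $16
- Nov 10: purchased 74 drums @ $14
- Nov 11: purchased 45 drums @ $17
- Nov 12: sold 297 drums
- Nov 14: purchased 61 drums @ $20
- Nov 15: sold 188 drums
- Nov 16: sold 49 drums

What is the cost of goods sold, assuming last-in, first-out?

COGS = $11,836

Nov 6, 257 sold [LIFO — newest first]: 59 @ $14 + 198 @ $13 = $3,400
Nov 12, 297 sold [LIFO — newest first]: 45 @ $17 + 74 @ $14 + 178 @ $16 = $4,649
Nov 15, 188 sold [LIFO — newest first]: 61 @ $20 + 93 @ $16 + 34 @ $13 = $3,150
Nov 16, 49 sold [LIFO — newest first]: 49 @ $13 = $637
Total COGS = $3,400 + $4,649 + $3,150 + $637 = $11,836
Ending inventory: 13 @ $13 = $169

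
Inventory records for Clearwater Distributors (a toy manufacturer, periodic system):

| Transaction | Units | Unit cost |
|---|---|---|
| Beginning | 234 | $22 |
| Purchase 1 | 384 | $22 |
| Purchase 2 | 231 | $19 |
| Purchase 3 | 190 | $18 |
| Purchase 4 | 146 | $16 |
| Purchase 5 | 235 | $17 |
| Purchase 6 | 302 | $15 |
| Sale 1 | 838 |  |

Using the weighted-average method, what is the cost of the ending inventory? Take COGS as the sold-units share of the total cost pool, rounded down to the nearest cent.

Sale 1, sell 838: 838/1722 × $32,266.00 → $15,702.03
Ending inventory (cost pool remaining) = $16,563.97

Ending inventory = $16,563.97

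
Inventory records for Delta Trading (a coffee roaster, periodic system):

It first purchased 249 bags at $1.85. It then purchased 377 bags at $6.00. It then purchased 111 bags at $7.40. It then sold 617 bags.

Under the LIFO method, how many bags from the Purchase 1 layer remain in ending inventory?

120

Sale 1 (617) [LIFO — newest first]: 111 @ $7.40 + 377 @ $6.00 + 129 @ $1.85 = $3,322.05
Ending inventory: 120 @ $1.85 = $222.00
Check: goods available $3,544.05 = COGS $3,322.05 + ending $222.00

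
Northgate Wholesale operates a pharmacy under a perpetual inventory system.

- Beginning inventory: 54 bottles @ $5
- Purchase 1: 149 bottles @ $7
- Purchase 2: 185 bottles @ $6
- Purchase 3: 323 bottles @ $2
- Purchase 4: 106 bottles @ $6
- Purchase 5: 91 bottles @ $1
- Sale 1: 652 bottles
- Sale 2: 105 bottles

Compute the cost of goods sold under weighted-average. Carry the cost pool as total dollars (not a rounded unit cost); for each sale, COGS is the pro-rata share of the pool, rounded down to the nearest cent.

After Beginning: 54 on hand, pool $270.00 (≈ $5.0000 each)
After Purchase 1: 203 on hand, pool $1,313.00 (≈ $6.4680 each)
After Purchase 2: 388 on hand, pool $2,423.00 (≈ $6.2448 each)
After Purchase 3: 711 on hand, pool $3,069.00 (≈ $4.3165 each)
After Purchase 4: 817 on hand, pool $3,705.00 (≈ $4.5349 each)
After Purchase 5: 908 on hand, pool $3,796.00 (≈ $4.1806 each)
Sale 1, sell 652: 652/908 × $3,796.00 → $2,725.76
Sale 2, sell 105: 105/256 × $1,070.24 → $438.96
Total COGS = $2,725.76 + $438.96 = $3,164.72
Ending inventory (cost pool remaining) = $631.28
Check: goods available $3,796.00 = COGS $3,164.72 + ending $631.28

COGS = $3,164.72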